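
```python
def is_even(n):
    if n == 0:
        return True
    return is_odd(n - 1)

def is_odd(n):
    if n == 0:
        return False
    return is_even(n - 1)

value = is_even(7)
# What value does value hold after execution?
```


is_even(7)
= is_odd(6)
= is_even(5)
= is_odd(4)
= is_even(3)
= is_odd(2)
= is_even(1)
= is_odd(0)
n == 0: return False
= False


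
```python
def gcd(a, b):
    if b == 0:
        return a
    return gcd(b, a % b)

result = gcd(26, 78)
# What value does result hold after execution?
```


gcd(26, 78)
= gcd(78, 26 % 78) = gcd(78, 26)
= gcd(26, 78 % 26) = gcd(26, 0)
b == 0, return a = 26


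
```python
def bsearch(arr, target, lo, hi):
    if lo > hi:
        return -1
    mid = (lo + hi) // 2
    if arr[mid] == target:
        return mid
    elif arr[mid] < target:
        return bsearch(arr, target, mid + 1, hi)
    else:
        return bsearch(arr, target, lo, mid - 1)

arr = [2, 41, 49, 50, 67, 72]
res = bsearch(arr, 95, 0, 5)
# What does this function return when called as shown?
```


bsearch(arr, 95, 0, 5)
lo=0, hi=5, mid=2, arr[mid]=49
49 < 95, search right half
lo=3, hi=5, mid=4, arr[mid]=67
67 < 95, search right half
lo=5, hi=5, mid=5, arr[mid]=72
72 < 95, search right half
lo > hi, target not found, return -1
= -1


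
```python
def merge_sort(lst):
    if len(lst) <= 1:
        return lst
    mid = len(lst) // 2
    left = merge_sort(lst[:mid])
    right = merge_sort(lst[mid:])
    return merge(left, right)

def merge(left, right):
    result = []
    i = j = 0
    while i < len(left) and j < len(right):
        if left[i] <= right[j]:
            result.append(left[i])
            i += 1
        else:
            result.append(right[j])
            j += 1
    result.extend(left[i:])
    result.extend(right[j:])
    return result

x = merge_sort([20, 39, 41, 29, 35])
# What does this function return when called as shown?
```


merge_sort([20, 39, 41, 29, 35])
Split into [20, 39] and [41, 29, 35]
Left sorted: [20, 39]
Right sorted: [29, 35, 41]
Merge [20, 39] and [29, 35, 41]
= [20, 29, 35, 39, 41]


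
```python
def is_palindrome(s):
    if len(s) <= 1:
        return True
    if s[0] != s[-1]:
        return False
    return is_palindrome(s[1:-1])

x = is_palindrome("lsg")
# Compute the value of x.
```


is_palindrome("lsg")
"lsg": s[0]='l' != s[-1]='g' -> False
= False


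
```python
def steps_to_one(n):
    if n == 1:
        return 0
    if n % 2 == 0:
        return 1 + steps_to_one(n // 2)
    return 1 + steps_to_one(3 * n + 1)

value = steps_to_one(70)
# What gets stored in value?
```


steps_to_one(70)
70 is even -> steps_to_one(35)
35 is odd -> 3*35+1 = 106 -> steps_to_one(106)
106 is even -> steps_to_one(53)
53 is odd -> 3*53+1 = 160 -> steps_to_one(160)
160 is even -> steps_to_one(80)
80 is even -> steps_to_one(40)
40 is even -> steps_to_one(20)
20 is even -> steps_to_one(10)
10 is even -> steps_to_one(5)
5 is odd -> 3*5+1 = 16 -> steps_to_one(16)
16 is even -> steps_to_one(8)
8 is even -> steps_to_one(4)
4 is even -> steps_to_one(2)
2 is even -> steps_to_one(1)
Reached 1 after 14 steps
= 14


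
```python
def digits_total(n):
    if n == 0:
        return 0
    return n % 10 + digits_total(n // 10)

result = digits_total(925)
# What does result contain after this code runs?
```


digits_total(925)
= 5 + digits_total(92)
= 5 + 2 + digits_total(9)
= 5 + 2 + 9 + digits_total(0)
= 5 + 2 + 9 + 0
= 16


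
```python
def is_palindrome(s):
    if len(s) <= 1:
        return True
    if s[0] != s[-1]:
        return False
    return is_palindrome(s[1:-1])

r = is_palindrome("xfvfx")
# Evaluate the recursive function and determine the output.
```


is_palindrome("xfvfx")
"xfvfx": s[0]='x' == s[-1]='x' -> is_palindrome("fvf")
"fvf": s[0]='f' == s[-1]='f' -> is_palindrome("v")
"v": len <= 1 -> True
= True


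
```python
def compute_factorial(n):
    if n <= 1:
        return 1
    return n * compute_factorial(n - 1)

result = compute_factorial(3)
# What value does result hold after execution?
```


compute_factorial(3)
= 3 * compute_factorial(2)
= 3 * 2 * compute_factorial(1)
= 3 * 2 * 1
= 6


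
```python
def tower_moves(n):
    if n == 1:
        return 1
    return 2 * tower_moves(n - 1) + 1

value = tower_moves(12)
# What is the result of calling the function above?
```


tower_moves(12)
= 2 * tower_moves(11) + 1
= 2 * (2 * tower_moves(10) + 1) + 1
= 2 * (2 * (2 * tower_moves(9) + 1) + 1) + 1
= 2 * (2 * (2 * (2 * tower_moves(8) + 1) + 1) + 1) + 1
= 2 * (2 * (2 * (2 * (2 * tower_moves(7) + 1) + 1) + 1) + 1) + 1
= 2 * (2 * (2 * (2 * (2 * (2 * tower_moves(6) + 1) + 1) + 1) + 1) + 1) + 1
= 2 * (2 * (2 * (2 * (2 * (2 * (2 * tower_moves(5) + 1) + 1) + 1) + 1) + 1) + 1) + 1
= 2 * (2 * (2 * (2 * (2 * (2 * (2 * (2 * tower_moves(4) + 1) + 1) + 1) + 1) + 1) + 1) + 1) + 1
= 2 * (2 * (2 * (2 * (2 * (2 * (2 * (2 * (2 * tower_moves(3) + 1) + 1) + 1) + 1) + 1) + 1) + 1) + 1) + 1
= 2 * (2 * (2 * (2 * (2 * (2 * (2 * (2 * (2 * (2 * tower_moves(2) + 1) + 1) + 1) + 1) + 1) + 1) + 1) + 1) + 1) + 1
= 2 * (2 * (2 * (2 * (2 * (2 * (2 * (2 * (2 * (2 * (2 * tower_moves(1) + 1) + 1) + 1) + 1) + 1) + 1) + 1) + 1) + 1) + 1) + 1
Now compute bottom-up:
tower_moves(1) = 1
tower_moves(2) = 2 * 1 + 1 = 3
tower_moves(3) = 2 * 3 + 1 = 7
tower_moves(4) = 2 * 7 + 1 = 15
tower_moves(5) = 2 * 15 + 1 = 31
tower_moves(6) = 2 * 31 + 1 = 63
tower_moves(7) = 2 * 63 + 1 = 127
tower_moves(8) = 2 * 127 + 1 = 255
tower_moves(9) = 2 * 255 + 1 = 511
tower_moves(10) = 2 * 511 + 1 = 1023
tower_moves(11) = 2 * 1023 + 1 = 2047
tower_moves(12) = 2 * 2047 + 1 = 4095
= 4095


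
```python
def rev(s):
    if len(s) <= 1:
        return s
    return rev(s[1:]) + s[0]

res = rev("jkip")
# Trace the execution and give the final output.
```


rev("jkip")
= rev("kip") + "j"
= rev("ip") + "k" + "j"
= rev("p") + "i" + "k" + "j"
= "p" + "i" + "k" + "j"
= "pikj"


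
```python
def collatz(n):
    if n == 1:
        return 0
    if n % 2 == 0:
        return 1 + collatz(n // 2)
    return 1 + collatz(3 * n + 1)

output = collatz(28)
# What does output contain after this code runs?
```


collatz(28)
28 is even -> collatz(14)
14 is even -> collatz(7)
7 is odd -> 3*7+1 = 22 -> collatz(22)
22 is even -> collatz(11)
11 is odd -> 3*11+1 = 34 -> collatz(34)
34 is even -> collatz(17)
17 is odd -> 3*17+1 = 52 -> collatz(52)
52 is even -> collatz(26)
26 is even -> collatz(13)
13 is odd -> 3*13+1 = 40 -> collatz(40)
40 is even -> collatz(20)
20 is even -> collatz(10)
10 is even -> collatz(5)
5 is odd -> 3*5+1 = 16 -> collatz(16)
16 is even -> collatz(8)
8 is even -> collatz(4)
4 is even -> collatz(2)
2 is even -> collatz(1)
Reached 1 after 18 steps
= 18


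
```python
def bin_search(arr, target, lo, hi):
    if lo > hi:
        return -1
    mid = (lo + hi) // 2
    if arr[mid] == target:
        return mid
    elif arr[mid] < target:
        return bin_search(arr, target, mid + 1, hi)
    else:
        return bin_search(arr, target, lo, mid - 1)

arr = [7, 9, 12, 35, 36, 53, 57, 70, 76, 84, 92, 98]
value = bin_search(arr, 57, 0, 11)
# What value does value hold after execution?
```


bin_search(arr, 57, 0, 11)
lo=0, hi=11, mid=5, arr[mid]=53
53 < 57, search right half
lo=6, hi=11, mid=8, arr[mid]=76
76 > 57, search left half
lo=6, hi=7, mid=6, arr[mid]=57
arr[6] == 57, found at index 6
= 6


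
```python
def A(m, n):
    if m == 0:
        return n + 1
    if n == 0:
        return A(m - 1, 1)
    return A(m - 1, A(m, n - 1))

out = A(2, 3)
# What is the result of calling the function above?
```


A(2, 3)
= A(1, A(2, 2))
First compute A(2, 2) = 7
= A(1, 7)
= 9


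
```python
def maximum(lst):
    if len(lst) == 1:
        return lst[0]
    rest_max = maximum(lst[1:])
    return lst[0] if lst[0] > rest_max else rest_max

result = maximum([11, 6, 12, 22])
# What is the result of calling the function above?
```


maximum([11, 6, 12, 22])
= compare 11 with maximum([6, 12, 22])
= compare 6 with maximum([12, 22])
= compare 12 with maximum([22])
Base: maximum([22]) = 22
compare 12 with 22: max = 22
compare 6 with 22: max = 22
compare 11 with 22: max = 22
= 22


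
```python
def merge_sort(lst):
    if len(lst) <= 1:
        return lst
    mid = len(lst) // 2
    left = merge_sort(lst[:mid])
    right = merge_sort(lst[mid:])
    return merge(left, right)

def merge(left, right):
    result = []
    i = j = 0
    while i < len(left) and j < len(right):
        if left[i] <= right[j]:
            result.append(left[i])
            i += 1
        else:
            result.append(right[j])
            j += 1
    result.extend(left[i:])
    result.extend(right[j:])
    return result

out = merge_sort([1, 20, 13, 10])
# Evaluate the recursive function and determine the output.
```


merge_sort([1, 20, 13, 10])
Split into [1, 20] and [13, 10]
Left sorted: [1, 20]
Right sorted: [10, 13]
Merge [1, 20] and [10, 13]
= [1, 10, 13, 20]


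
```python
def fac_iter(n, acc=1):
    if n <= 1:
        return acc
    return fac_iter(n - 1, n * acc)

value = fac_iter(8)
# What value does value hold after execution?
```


fac_iter(8, 1)
= fac_iter(7, 8 * 1) = fac_iter(7, 8)
= fac_iter(6, 7 * 8) = fac_iter(6, 56)
= fac_iter(5, 6 * 56) = fac_iter(5, 336)
= fac_iter(4, 5 * 336) = fac_iter(4, 1680)
= fac_iter(3, 4 * 1680) = fac_iter(3, 6720)
= fac_iter(2, 3 * 6720) = fac_iter(2, 20160)
= fac_iter(1, 2 * 20160) = fac_iter(1, 40320)
n <= 1, return acc = 40320


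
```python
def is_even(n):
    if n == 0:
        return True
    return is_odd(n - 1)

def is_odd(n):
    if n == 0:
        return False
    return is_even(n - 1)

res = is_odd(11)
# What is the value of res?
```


is_odd(11)
= is_even(10)
= is_odd(9)
= is_even(8)
= is_odd(7)
= is_even(6)
= is_odd(5)
= is_even(4)
= is_odd(3)
= is_even(2)
= is_odd(1)
= is_even(0)
n == 0: return True
= True


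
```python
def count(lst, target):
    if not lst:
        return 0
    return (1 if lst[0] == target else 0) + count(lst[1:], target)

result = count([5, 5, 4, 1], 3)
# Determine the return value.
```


count([5, 5, 4, 1], 3)
lst[0]=5 != 3: 0 + count([5, 4, 1], 3)
lst[0]=5 != 3: 0 + count([4, 1], 3)
lst[0]=4 != 3: 0 + count([1], 3)
lst[0]=1 != 3: 0 + count([], 3)
= 0


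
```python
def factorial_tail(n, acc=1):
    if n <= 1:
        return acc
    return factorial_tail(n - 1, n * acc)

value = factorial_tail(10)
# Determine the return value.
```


factorial_tail(10, 1)
= factorial_tail(9, 10 * 1) = factorial_tail(9, 10)
= factorial_tail(8, 9 * 10) = factorial_tail(8, 90)
= factorial_tail(7, 8 * 90) = factorial_tail(7, 720)
= factorial_tail(6, 7 * 720) = factorial_tail(6, 5040)
= factorial_tail(5, 6 * 5040) = factorial_tail(5, 30240)
= factorial_tail(4, 5 * 30240) = factorial_tail(4, 151200)
= factorial_tail(3, 4 * 151200) = factorial_tail(3, 604800)
= factorial_tail(2, 3 * 604800) = factorial_tail(2, 1814400)
= factorial_tail(1, 2 * 1814400) = factorial_tail(1, 3628800)
n <= 1, return acc = 3628800


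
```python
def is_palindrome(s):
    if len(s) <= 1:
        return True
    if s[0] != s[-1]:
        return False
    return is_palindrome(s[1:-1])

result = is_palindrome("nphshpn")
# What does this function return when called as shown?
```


is_palindrome("nphshpn")
"nphshpn": s[0]='n' == s[-1]='n' -> is_palindrome("phshp")
"phshp": s[0]='p' == s[-1]='p' -> is_palindrome("hsh")
"hsh": s[0]='h' == s[-1]='h' -> is_palindrome("s")
"s": len <= 1 -> True
= True


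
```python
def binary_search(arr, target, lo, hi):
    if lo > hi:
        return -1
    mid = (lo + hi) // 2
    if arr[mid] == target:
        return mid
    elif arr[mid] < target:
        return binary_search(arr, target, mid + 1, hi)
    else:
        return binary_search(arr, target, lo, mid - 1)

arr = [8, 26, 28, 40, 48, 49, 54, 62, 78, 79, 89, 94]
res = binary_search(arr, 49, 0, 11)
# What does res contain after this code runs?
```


binary_search(arr, 49, 0, 11)
lo=0, hi=11, mid=5, arr[mid]=49
arr[5] == 49, found at index 5
= 5


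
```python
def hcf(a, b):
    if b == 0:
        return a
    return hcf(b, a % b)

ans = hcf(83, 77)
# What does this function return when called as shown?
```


hcf(83, 77)
= hcf(77, 83 % 77) = hcf(77, 6)
= hcf(6, 77 % 6) = hcf(6, 5)
= hcf(5, 6 % 5) = hcf(5, 1)
= hcf(1, 5 % 1) = hcf(1, 0)
b == 0, return a = 1


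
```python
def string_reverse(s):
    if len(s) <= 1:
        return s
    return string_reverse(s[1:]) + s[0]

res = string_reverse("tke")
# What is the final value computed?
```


string_reverse("tke")
= string_reverse("ke") + "t"
= string_reverse("e") + "k" + "t"
= "e" + "k" + "t"
= "ekt"


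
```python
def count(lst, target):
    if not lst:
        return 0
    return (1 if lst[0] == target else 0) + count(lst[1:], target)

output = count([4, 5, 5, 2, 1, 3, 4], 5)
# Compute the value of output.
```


count([4, 5, 5, 2, 1, 3, 4], 5)
lst[0]=4 != 5: 0 + count([5, 5, 2, 1, 3, 4], 5)
lst[0]=5 == 5: 1 + count([5, 2, 1, 3, 4], 5)
lst[0]=5 == 5: 1 + count([2, 1, 3, 4], 5)
lst[0]=2 != 5: 0 + count([1, 3, 4], 5)
lst[0]=1 != 5: 0 + count([3, 4], 5)
lst[0]=3 != 5: 0 + count([4], 5)
lst[0]=4 != 5: 0 + count([], 5)
= 2


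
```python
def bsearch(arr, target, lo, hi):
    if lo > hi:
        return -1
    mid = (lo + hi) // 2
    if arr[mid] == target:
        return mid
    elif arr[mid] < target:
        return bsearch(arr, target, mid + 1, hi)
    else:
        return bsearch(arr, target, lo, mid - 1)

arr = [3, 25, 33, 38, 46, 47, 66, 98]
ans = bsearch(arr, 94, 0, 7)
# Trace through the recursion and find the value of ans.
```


bsearch(arr, 94, 0, 7)
lo=0, hi=7, mid=3, arr[mid]=38
38 < 94, search right half
lo=4, hi=7, mid=5, arr[mid]=47
47 < 94, search right half
lo=6, hi=7, mid=6, arr[mid]=66
66 < 94, search right half
lo=7, hi=7, mid=7, arr[mid]=98
98 > 94, search left half
lo > hi, target not found, return -1
= -1


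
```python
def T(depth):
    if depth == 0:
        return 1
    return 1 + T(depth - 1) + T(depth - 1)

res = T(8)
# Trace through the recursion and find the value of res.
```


T(8)
= 1 + T(7) + T(7)
= 1 + 2 * T(7)
T(k) = 2^(k+1) - 1
T(0) = 1
T(1) = 3
T(2) = 7
T(3) = 15
T(4) = 31
T(8) = 2^9 - 1 = 511


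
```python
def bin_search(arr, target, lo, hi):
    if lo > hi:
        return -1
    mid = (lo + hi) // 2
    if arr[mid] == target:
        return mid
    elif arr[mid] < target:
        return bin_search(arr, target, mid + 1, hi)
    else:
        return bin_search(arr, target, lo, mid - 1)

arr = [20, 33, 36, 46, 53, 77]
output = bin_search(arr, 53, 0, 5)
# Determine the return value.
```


bin_search(arr, 53, 0, 5)
lo=0, hi=5, mid=2, arr[mid]=36
36 < 53, search right half
lo=3, hi=5, mid=4, arr[mid]=53
arr[4] == 53, found at index 4
= 4


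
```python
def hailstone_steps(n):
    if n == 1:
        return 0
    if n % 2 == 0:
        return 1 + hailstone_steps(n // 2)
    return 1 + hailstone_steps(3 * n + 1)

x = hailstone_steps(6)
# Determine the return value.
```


hailstone_steps(6)
6 is even -> hailstone_steps(3)
3 is odd -> 3*3+1 = 10 -> hailstone_steps(10)
10 is even -> hailstone_steps(5)
5 is odd -> 3*5+1 = 16 -> hailstone_steps(16)
16 is even -> hailstone_steps(8)
8 is even -> hailstone_steps(4)
4 is even -> hailstone_steps(2)
2 is even -> hailstone_steps(1)
Reached 1 after 8 steps
= 8


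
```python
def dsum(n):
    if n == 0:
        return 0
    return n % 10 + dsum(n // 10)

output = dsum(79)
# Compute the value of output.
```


dsum(79)
= 9 + dsum(7)
= 9 + 7 + dsum(0)
= 9 + 7 + 0
= 16


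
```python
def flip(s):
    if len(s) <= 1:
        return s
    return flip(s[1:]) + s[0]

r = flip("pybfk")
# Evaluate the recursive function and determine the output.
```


flip("pybfk")
= flip("ybfk") + "p"
= flip("bfk") + "y" + "p"
= flip("fk") + "b" + "y" + "p"
= flip("k") + "f" + "b" + "y" + "p"
= "k" + "f" + "b" + "y" + "p"
= "kfbyp"


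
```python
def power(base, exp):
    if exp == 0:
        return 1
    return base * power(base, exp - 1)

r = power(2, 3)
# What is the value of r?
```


power(2, 3)
= 2 * power(2, 2)
= 2 * 2 * power(2, 1)
= 2 * 2 * 2 * power(2, 0)
= 2 * 2 * 2 * 1
= 8


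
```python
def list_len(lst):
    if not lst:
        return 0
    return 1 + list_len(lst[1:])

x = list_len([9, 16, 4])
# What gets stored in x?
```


list_len([9, 16, 4])
= 1 + list_len([16, 4])
= 1 + 1 + list_len([4])
= 1 + 1 + 1 + list_len([])
= 1 + 1 + 1 + 0
= 3


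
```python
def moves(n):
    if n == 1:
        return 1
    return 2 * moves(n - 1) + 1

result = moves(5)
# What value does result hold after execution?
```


moves(5)
= 2 * moves(4) + 1
= 2 * (2 * moves(3) + 1) + 1
= 2 * (2 * (2 * moves(2) + 1) + 1) + 1
= 2 * (2 * (2 * (2 * moves(1) + 1) + 1) + 1) + 1
Now compute bottom-up:
moves(1) = 1
moves(2) = 2 * 1 + 1 = 3
moves(3) = 2 * 3 + 1 = 7
moves(4) = 2 * 7 + 1 = 15
moves(5) = 2 * 15 + 1 = 31
= 31


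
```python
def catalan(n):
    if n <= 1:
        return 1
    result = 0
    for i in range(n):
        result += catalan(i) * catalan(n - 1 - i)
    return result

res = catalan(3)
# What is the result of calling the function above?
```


catalan(3)
= sum of catalan(i) * catalan(3-1-i) for i in 0..2
First compute sub-values bottom-up:
  catalan(0) = 1, catalan(1) = 1
  catalan(2) = 1*1 + 1*1 = 2
Now catalan(3):
  catalan(0)*catalan(2) = 1*2 = 2
  catalan(1)*catalan(1) = 1*1 = 1
  catalan(2)*catalan(0) = 2*1 = 2
= 2 + 1 + 2
= 5


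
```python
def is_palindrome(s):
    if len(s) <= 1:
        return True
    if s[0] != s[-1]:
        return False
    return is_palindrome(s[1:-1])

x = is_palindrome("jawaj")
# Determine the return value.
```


is_palindrome("jawaj")
"jawaj": s[0]='j' == s[-1]='j' -> is_palindrome("awa")
"awa": s[0]='a' == s[-1]='a' -> is_palindrome("w")
"w": len <= 1 -> True
= True


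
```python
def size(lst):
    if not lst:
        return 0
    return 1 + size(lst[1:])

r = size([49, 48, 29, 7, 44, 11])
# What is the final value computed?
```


size([49, 48, 29, 7, 44, 11])
= 1 + size([48, 29, 7, 44, 11])
= 1 + 1 + size([29, 7, 44, 11])
= 1 + 1 + 1 + size([7, 44, 11])
= 1 + 1 + 1 + 1 + size([44, 11])
= 1 + 1 + 1 + 1 + 1 + size([11])
= 1 + 1 + 1 + 1 + 1 + 1 + size([])
= 1 + 1 + 1 + 1 + 1 + 1 + 0
= 6


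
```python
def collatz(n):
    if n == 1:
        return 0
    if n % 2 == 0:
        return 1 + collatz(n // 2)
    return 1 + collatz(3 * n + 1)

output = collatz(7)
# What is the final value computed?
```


collatz(7)
7 is odd -> 3*7+1 = 22 -> collatz(22)
22 is even -> collatz(11)
11 is odd -> 3*11+1 = 34 -> collatz(34)
34 is even -> collatz(17)
17 is odd -> 3*17+1 = 52 -> collatz(52)
52 is even -> collatz(26)
26 is even -> collatz(13)
13 is odd -> 3*13+1 = 40 -> collatz(40)
40 is even -> collatz(20)
20 is even -> collatz(10)
10 is even -> collatz(5)
5 is odd -> 3*5+1 = 16 -> collatz(16)
16 is even -> collatz(8)
8 is even -> collatz(4)
4 is even -> collatz(2)
2 is even -> collatz(1)
Reached 1 after 16 steps
= 16


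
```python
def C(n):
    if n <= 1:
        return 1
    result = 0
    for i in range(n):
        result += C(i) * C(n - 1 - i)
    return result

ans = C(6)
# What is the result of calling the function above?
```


C(6)
= sum of C(i) * C(6-1-i) for i in 0..5
First compute sub-values bottom-up:
  C(0) = 1, C(1) = 1
  C(2) = 1*1 + 1*1 = 2
  C(3) = 1*2 + 1*1 + 2*1 = 5
  C(4) = 1*5 + 1*2 + 2*1 + 5*1 = 14
  C(5) = 1*14 + 1*5 + 2*2 + 5*1 + 14*1 = 42
Now C(6):
  C(0)*C(5) = 1*42 = 42
  C(1)*C(4) = 1*14 = 14
  C(2)*C(3) = 2*5 = 10
  C(3)*C(2) = 5*2 = 10
  C(4)*C(1) = 14*1 = 14
  C(5)*C(0) = 42*1 = 42
= 42 + 14 + 10 + 10 + 14 + 42
= 132


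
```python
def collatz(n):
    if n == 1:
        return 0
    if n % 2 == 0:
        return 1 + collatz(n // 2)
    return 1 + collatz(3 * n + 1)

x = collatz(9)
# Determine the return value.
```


collatz(9)
9 is odd -> 3*9+1 = 28 -> collatz(28)
28 is even -> collatz(14)
14 is even -> collatz(7)
7 is odd -> 3*7+1 = 22 -> collatz(22)
22 is even -> collatz(11)
11 is odd -> 3*11+1 = 34 -> collatz(34)
34 is even -> collatz(17)
17 is odd -> 3*17+1 = 52 -> collatz(52)
52 is even -> collatz(26)
26 is even -> collatz(13)
13 is odd -> 3*13+1 = 40 -> collatz(40)
40 is even -> collatz(20)
20 is even -> collatz(10)
10 is even -> collatz(5)
5 is odd -> 3*5+1 = 16 -> collatz(16)
16 is even -> collatz(8)
8 is even -> collatz(4)
4 is even -> collatz(2)
2 is even -> collatz(1)
Reached 1 after 19 steps
= 19


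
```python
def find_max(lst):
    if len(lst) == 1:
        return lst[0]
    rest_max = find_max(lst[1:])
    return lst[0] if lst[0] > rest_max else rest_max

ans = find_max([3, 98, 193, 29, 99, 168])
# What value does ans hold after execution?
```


find_max([3, 98, 193, 29, 99, 168])
= compare 3 with find_max([98, 193, 29, 99, 168])
= compare 98 with find_max([193, 29, 99, 168])
= compare 193 with find_max([29, 99, 168])
= compare 29 with find_max([99, 168])
= compare 99 with find_max([168])
Base: find_max([168]) = 168
compare 99 with 168: max = 168
compare 29 with 168: max = 168
compare 193 with 168: max = 193
compare 98 with 193: max = 193
compare 3 with 193: max = 193
= 193


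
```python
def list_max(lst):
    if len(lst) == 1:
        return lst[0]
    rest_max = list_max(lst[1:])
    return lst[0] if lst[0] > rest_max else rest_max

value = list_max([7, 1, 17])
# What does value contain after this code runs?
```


list_max([7, 1, 17])
= compare 7 with list_max([1, 17])
= compare 1 with list_max([17])
Base: list_max([17]) = 17
compare 1 with 17: max = 17
compare 7 with 17: max = 17
= 17


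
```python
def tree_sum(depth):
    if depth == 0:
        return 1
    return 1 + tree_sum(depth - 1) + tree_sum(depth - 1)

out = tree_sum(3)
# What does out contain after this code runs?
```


tree_sum(3)
= 1 + tree_sum(2) + tree_sum(2)
= 1 + 2 * tree_sum(2)
tree_sum(k) = 2^(k+1) - 1
tree_sum(0) = 1
tree_sum(1) = 3
tree_sum(2) = 7
tree_sum(3) = 15
tree_sum(3) = 2^4 - 1 = 15


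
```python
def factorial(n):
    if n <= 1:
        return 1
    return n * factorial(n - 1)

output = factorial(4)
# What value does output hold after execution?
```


factorial(4)
= 4 * factorial(3)
= 4 * 3 * factorial(2)
= 4 * 3 * 2 * factorial(1)
= 4 * 3 * 2 * 1
= 24


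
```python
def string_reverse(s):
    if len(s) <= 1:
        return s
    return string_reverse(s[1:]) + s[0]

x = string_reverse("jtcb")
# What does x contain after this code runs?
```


string_reverse("jtcb")
= string_reverse("tcb") + "j"
= string_reverse("cb") + "t" + "j"
= string_reverse("b") + "c" + "t" + "j"
= "b" + "c" + "t" + "j"
= "bctj"


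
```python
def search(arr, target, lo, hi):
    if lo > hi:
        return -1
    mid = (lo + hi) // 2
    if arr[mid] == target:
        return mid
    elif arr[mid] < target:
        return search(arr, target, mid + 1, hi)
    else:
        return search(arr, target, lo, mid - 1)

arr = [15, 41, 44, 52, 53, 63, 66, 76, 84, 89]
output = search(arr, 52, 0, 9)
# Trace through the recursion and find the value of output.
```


search(arr, 52, 0, 9)
lo=0, hi=9, mid=4, arr[mid]=53
53 > 52, search left half
lo=0, hi=3, mid=1, arr[mid]=41
41 < 52, search right half
lo=2, hi=3, mid=2, arr[mid]=44
44 < 52, search right half
lo=3, hi=3, mid=3, arr[mid]=52
arr[3] == 52, found at index 3
= 3


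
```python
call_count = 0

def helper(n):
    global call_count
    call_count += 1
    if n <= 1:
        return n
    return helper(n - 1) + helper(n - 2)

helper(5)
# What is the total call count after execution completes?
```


helper(5) calls helper(4) and helper(3); each non-base call branches into two more.
Let C(k) = total number of calls made by helper(k), including the call to helper(k) itself.
Base cases: C(0) = 1, C(1) = 1
Recurrence: C(k) = 1 + C(k-1) + C(k-2)
  C(2) = 1 + C(1) + C(0) = 1 + 1 + 1 = 3
  C(3) = 1 + C(2) + C(1) = 1 + 3 + 1 = 5
  C(4) = 1 + C(3) + C(2) = 1 + 5 + 3 = 9
  C(5) = 1 + C(4) + C(3) = 1 + 9 + 5 = 15
Total calls = C(5) = 15


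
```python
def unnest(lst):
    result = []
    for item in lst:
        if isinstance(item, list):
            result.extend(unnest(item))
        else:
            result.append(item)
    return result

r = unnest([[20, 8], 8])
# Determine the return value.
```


unnest([[20, 8], 8])
Processing each element:
  [20, 8] is a list -> unnest recursively -> [20, 8]
  8 is not a list -> append 8
= [20, 8, 8]


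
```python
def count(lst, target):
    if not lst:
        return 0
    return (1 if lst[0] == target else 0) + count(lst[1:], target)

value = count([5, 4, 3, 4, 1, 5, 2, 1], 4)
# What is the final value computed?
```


count([5, 4, 3, 4, 1, 5, 2, 1], 4)
lst[0]=5 != 4: 0 + count([4, 3, 4, 1, 5, 2, 1], 4)
lst[0]=4 == 4: 1 + count([3, 4, 1, 5, 2, 1], 4)
lst[0]=3 != 4: 0 + count([4, 1, 5, 2, 1], 4)
lst[0]=4 == 4: 1 + count([1, 5, 2, 1], 4)
lst[0]=1 != 4: 0 + count([5, 2, 1], 4)
lst[0]=5 != 4: 0 + count([2, 1], 4)
lst[0]=2 != 4: 0 + count([1], 4)
lst[0]=1 != 4: 0 + count([], 4)
= 2


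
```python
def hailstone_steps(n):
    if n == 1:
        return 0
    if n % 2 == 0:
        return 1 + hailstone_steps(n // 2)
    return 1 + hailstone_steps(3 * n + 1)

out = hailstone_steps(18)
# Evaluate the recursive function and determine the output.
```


hailstone_steps(18)
18 is even -> hailstone_steps(9)
9 is odd -> 3*9+1 = 28 -> hailstone_steps(28)
28 is even -> hailstone_steps(14)
14 is even -> hailstone_steps(7)
7 is odd -> 3*7+1 = 22 -> hailstone_steps(22)
22 is even -> hailstone_steps(11)
11 is odd -> 3*11+1 = 34 -> hailstone_steps(34)
34 is even -> hailstone_steps(17)
17 is odd -> 3*17+1 = 52 -> hailstone_steps(52)
52 is even -> hailstone_steps(26)
26 is even -> hailstone_steps(13)
13 is odd -> 3*13+1 = 40 -> hailstone_steps(40)
40 is even -> hailstone_steps(20)
20 is even -> hailstone_steps(10)
10 is even -> hailstone_steps(5)
5 is odd -> 3*5+1 = 16 -> hailstone_steps(16)
16 is even -> hailstone_steps(8)
8 is even -> hailstone_steps(4)
4 is even -> hailstone_steps(2)
2 is even -> hailstone_steps(1)
Reached 1 after 20 steps
= 20


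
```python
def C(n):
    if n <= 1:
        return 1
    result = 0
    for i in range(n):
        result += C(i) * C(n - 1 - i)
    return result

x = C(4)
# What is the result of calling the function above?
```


C(4)
= sum of C(i) * C(4-1-i) for i in 0..3
First compute sub-values bottom-up:
  C(0) = 1, C(1) = 1
  C(2) = 1*1 + 1*1 = 2
  C(3) = 1*2 + 1*1 + 2*1 = 5
Now C(4):
  C(0)*C(3) = 1*5 = 5
  C(1)*C(2) = 1*2 = 2
  C(2)*C(1) = 2*1 = 2
  C(3)*C(0) = 5*1 = 5
= 5 + 2 + 2 + 5
= 14


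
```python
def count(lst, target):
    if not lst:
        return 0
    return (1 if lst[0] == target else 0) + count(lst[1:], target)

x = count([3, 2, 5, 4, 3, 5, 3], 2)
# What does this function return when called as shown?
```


count([3, 2, 5, 4, 3, 5, 3], 2)
lst[0]=3 != 2: 0 + count([2, 5, 4, 3, 5, 3], 2)
lst[0]=2 == 2: 1 + count([5, 4, 3, 5, 3], 2)
lst[0]=5 != 2: 0 + count([4, 3, 5, 3], 2)
lst[0]=4 != 2: 0 + count([3, 5, 3], 2)
lst[0]=3 != 2: 0 + count([5, 3], 2)
lst[0]=5 != 2: 0 + count([3], 2)
lst[0]=3 != 2: 0 + count([], 2)
= 1


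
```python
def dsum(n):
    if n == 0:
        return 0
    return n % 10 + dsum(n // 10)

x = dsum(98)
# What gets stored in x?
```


dsum(98)
= 8 + dsum(9)
= 8 + 9 + dsum(0)
= 8 + 9 + 0
= 17


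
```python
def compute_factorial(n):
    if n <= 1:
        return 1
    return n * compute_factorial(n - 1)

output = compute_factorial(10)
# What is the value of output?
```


compute_factorial(10)
= 10 * compute_factorial(9)
= 10 * 9 * compute_factorial(8)
= 10 * 9 * 8 * compute_factorial(7)
= 10 * 9 * 8 * 7 * compute_factorial(6)
= 10 * 9 * 8 * 7 * 6 * compute_factorial(5)
= 10 * 9 * 8 * 7 * 6 * 5 * compute_factorial(4)
= 10 * 9 * 8 * 7 * 6 * 5 * 4 * compute_factorial(3)
= 10 * 9 * 8 * 7 * 6 * 5 * 4 * 3 * compute_factorial(2)
= 10 * 9 * 8 * 7 * 6 * 5 * 4 * 3 * 2 * compute_factorial(1)
= 10 * 9 * 8 * 7 * 6 * 5 * 4 * 3 * 2 * 1
= 3628800


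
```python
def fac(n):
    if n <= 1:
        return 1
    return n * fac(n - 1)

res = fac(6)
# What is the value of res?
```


fac(6)
= 6 * fac(5)
= 6 * 5 * fac(4)
= 6 * 5 * 4 * fac(3)
= 6 * 5 * 4 * 3 * fac(2)
= 6 * 5 * 4 * 3 * 2 * fac(1)
= 6 * 5 * 4 * 3 * 2 * 1
= 720


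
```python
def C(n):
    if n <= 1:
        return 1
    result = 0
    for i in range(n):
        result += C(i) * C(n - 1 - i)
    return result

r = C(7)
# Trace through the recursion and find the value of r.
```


C(7)
= sum of C(i) * C(7-1-i) for i in 0..6
First compute sub-values bottom-up:
  C(0) = 1, C(1) = 1
  C(2) = 1*1 + 1*1 = 2
  C(3) = 1*2 + 1*1 + 2*1 = 5
  C(4) = 1*5 + 1*2 + 2*1 + 5*1 = 14
  C(5) = 1*14 + 1*5 + 2*2 + 5*1 + 14*1 = 42
  C(6) = 1*42 + 1*14 + 2*5 + 5*2 + 14*1 + 42*1 = 132
Now C(7):
  C(0)*C(6) = 1*132 = 132
  C(1)*C(5) = 1*42 = 42
  C(2)*C(4) = 2*14 = 28
  C(3)*C(3) = 5*5 = 25
  C(4)*C(2) = 14*2 = 28
  C(5)*C(1) = 42*1 = 42
  C(6)*C(0) = 132*1 = 132
= 132 + 42 + 28 + 25 + 28 + 42 + 132
= 429


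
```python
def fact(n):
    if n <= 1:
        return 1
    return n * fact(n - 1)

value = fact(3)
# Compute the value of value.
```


fact(3)
= 3 * fact(2)
= 3 * 2 * fact(1)
= 3 * 2 * 1
= 6


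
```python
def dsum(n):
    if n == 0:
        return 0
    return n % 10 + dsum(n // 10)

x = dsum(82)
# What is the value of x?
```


dsum(82)
= 2 + dsum(8)
= 2 + 8 + dsum(0)
= 2 + 8 + 0
= 10


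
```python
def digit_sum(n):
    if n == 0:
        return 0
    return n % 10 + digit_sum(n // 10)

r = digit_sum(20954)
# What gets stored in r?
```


digit_sum(20954)
= 4 + digit_sum(2095)
= 4 + 5 + digit_sum(209)
= 4 + 5 + 9 + digit_sum(20)
= 4 + 5 + 9 + 0 + digit_sum(2)
= 4 + 5 + 9 + 0 + 2 + digit_sum(0)
= 4 + 5 + 9 + 0 + 2 + 0
= 20


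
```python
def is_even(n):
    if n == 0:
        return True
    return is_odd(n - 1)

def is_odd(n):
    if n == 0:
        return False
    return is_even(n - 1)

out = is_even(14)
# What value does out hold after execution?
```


is_even(14)
= is_odd(13)
= is_even(12)
= is_odd(11)
= is_even(10)
= is_odd(9)
= is_even(8)
= is_odd(7)
= is_even(6)
= is_odd(5)
= is_even(4)
= is_odd(3)
= is_even(2)
= is_odd(1)
= is_even(0)
n == 0: return True
= True


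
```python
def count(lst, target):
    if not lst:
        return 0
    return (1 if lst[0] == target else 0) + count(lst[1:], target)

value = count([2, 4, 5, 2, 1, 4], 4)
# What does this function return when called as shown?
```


count([2, 4, 5, 2, 1, 4], 4)
lst[0]=2 != 4: 0 + count([4, 5, 2, 1, 4], 4)
lst[0]=4 == 4: 1 + count([5, 2, 1, 4], 4)
lst[0]=5 != 4: 0 + count([2, 1, 4], 4)
lst[0]=2 != 4: 0 + count([1, 4], 4)
lst[0]=1 != 4: 0 + count([4], 4)
lst[0]=4 == 4: 1 + count([], 4)
= 2


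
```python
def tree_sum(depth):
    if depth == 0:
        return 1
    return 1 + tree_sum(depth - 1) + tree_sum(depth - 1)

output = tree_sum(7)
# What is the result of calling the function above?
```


tree_sum(7)
= 1 + tree_sum(6) + tree_sum(6)
= 1 + 2 * tree_sum(6)
tree_sum(k) = 2^(k+1) - 1
tree_sum(0) = 1
tree_sum(1) = 3
tree_sum(2) = 7
tree_sum(3) = 15
tree_sum(4) = 31
tree_sum(7) = 2^8 - 1 = 255


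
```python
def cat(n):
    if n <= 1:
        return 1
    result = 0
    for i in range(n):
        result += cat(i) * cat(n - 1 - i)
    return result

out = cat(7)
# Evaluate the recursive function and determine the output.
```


cat(7)
= sum of cat(i) * cat(7-1-i) for i in 0..6
First compute sub-values bottom-up:
  cat(0) = 1, cat(1) = 1
  cat(2) = 1*1 + 1*1 = 2
  cat(3) = 1*2 + 1*1 + 2*1 = 5
  cat(4) = 1*5 + 1*2 + 2*1 + 5*1 = 14
  cat(5) = 1*14 + 1*5 + 2*2 + 5*1 + 14*1 = 42
  cat(6) = 1*42 + 1*14 + 2*5 + 5*2 + 14*1 + 42*1 = 132
Now cat(7):
  cat(0)*cat(6) = 1*132 = 132
  cat(1)*cat(5) = 1*42 = 42
  cat(2)*cat(4) = 2*14 = 28
  cat(3)*cat(3) = 5*5 = 25
  cat(4)*cat(2) = 14*2 = 28
  cat(5)*cat(1) = 42*1 = 42
  cat(6)*cat(0) = 132*1 = 132
= 132 + 42 + 28 + 25 + 28 + 42 + 132
= 429


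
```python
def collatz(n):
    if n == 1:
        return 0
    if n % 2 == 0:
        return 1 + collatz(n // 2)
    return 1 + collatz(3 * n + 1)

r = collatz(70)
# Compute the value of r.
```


collatz(70)
70 is even -> collatz(35)
35 is odd -> 3*35+1 = 106 -> collatz(106)
106 is even -> collatz(53)
53 is odd -> 3*53+1 = 160 -> collatz(160)
160 is even -> collatz(80)
80 is even -> collatz(40)
40 is even -> collatz(20)
20 is even -> collatz(10)
10 is even -> collatz(5)
5 is odd -> 3*5+1 = 16 -> collatz(16)
16 is even -> collatz(8)
8 is even -> collatz(4)
4 is even -> collatz(2)
2 is even -> collatz(1)
Reached 1 after 14 steps
= 14


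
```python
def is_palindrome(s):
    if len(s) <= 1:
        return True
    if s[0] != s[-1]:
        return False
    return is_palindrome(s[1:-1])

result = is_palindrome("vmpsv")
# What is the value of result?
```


is_palindrome("vmpsv")
"vmpsv": s[0]='v' == s[-1]='v' -> is_palindrome("mps")
"mps": s[0]='m' != s[-1]='s' -> False
= False


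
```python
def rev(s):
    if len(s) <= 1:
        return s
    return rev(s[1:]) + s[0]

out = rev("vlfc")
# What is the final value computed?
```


rev("vlfc")
= rev("lfc") + "v"
= rev("fc") + "l" + "v"
= rev("c") + "f" + "l" + "v"
= "c" + "f" + "l" + "v"
= "cflv"


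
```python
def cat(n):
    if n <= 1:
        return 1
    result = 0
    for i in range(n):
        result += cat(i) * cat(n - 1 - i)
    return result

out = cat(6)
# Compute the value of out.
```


cat(6)
= sum of cat(i) * cat(6-1-i) for i in 0..5
First compute sub-values bottom-up:
  cat(0) = 1, cat(1) = 1
  cat(2) = 1*1 + 1*1 = 2
  cat(3) = 1*2 + 1*1 + 2*1 = 5
  cat(4) = 1*5 + 1*2 + 2*1 + 5*1 = 14
  cat(5) = 1*14 + 1*5 + 2*2 + 5*1 + 14*1 = 42
Now cat(6):
  cat(0)*cat(5) = 1*42 = 42
  cat(1)*cat(4) = 1*14 = 14
  cat(2)*cat(3) = 2*5 = 10
  cat(3)*cat(2) = 5*2 = 10
  cat(4)*cat(1) = 14*1 = 14
  cat(5)*cat(0) = 42*1 = 42
= 42 + 14 + 10 + 10 + 14 + 42
= 132


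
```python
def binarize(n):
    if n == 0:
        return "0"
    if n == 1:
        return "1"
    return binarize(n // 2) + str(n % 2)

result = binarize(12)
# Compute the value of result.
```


binarize(12)
= binarize(6) + "0"
= binarize(3) + "0" + "0"
= binarize(1) + "1" + "0" + "0"
= "1" + "1" + "0" + "0"
= "1100"


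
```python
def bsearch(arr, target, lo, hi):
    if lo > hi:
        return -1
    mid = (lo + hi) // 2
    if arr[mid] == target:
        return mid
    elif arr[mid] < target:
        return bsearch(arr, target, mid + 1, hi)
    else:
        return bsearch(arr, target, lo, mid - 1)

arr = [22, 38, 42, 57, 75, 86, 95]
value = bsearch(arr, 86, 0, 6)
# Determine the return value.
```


bsearch(arr, 86, 0, 6)
lo=0, hi=6, mid=3, arr[mid]=57
57 < 86, search right half
lo=4, hi=6, mid=5, arr[mid]=86
arr[5] == 86, found at index 5
= 5


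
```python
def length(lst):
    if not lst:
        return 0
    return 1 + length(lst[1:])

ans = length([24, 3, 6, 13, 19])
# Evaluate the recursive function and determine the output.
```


length([24, 3, 6, 13, 19])
= 1 + length([3, 6, 13, 19])
= 1 + 1 + length([6, 13, 19])
= 1 + 1 + 1 + length([13, 19])
= 1 + 1 + 1 + 1 + length([19])
= 1 + 1 + 1 + 1 + 1 + length([])
= 1 + 1 + 1 + 1 + 1 + 0
= 5


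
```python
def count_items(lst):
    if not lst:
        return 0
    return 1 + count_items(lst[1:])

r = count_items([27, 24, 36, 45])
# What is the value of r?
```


count_items([27, 24, 36, 45])
= 1 + count_items([24, 36, 45])
= 1 + 1 + count_items([36, 45])
= 1 + 1 + 1 + count_items([45])
= 1 + 1 + 1 + 1 + count_items([])
= 1 + 1 + 1 + 1 + 0
= 4


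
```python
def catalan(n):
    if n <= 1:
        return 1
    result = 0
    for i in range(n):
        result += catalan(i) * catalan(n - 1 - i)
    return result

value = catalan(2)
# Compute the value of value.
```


catalan(2)
= sum of catalan(i) * catalan(2-1-i) for i in 0..1
  catalan(0)*catalan(1) = 1*1 = 1
  catalan(1)*catalan(0) = 1*1 = 1
= 1 + 1
= 2


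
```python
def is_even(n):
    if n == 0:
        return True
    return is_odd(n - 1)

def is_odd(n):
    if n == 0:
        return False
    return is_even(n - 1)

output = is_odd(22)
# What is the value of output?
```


is_odd(22)
= is_even(21)
= is_odd(20)
= is_even(19)
= is_odd(18)
= is_even(17)
= is_odd(16)
= is_even(15)
= is_odd(14)
= is_even(13)
= is_odd(12)
= is_even(11)
= is_odd(10)
= is_even(9)
= is_odd(8)
= is_even(7)
= is_odd(6)
= is_even(5)
= is_odd(4)
= is_even(3)
= is_odd(2)
= is_even(1)
= is_odd(0)
n == 0: return False
= False


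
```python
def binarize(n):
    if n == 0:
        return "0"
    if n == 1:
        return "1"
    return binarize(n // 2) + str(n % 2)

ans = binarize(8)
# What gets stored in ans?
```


binarize(8)
= binarize(4) + "0"
= binarize(2) + "0" + "0"
= binarize(1) + "0" + "0" + "0"
= "1" + "0" + "0" + "0"
= "1000"


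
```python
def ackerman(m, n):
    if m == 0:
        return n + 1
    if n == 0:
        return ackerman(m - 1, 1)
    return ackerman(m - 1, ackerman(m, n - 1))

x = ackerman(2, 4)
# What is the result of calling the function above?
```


ackerman(2, 4)
= ackerman(1, ackerman(2, 3))
First compute ackerman(2, 3) = 9
= ackerman(1, 9)
= 11


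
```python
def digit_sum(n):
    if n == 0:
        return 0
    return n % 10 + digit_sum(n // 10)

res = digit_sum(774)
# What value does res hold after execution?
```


digit_sum(774)
= 4 + digit_sum(77)
= 4 + 7 + digit_sum(7)
= 4 + 7 + 7 + digit_sum(0)
= 4 + 7 + 7 + 0
= 18


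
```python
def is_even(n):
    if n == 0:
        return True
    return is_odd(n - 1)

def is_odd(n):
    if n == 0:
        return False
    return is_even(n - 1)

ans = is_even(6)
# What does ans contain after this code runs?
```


is_even(6)
= is_odd(5)
= is_even(4)
= is_odd(3)
= is_even(2)
= is_odd(1)
= is_even(0)
n == 0: return True
= True


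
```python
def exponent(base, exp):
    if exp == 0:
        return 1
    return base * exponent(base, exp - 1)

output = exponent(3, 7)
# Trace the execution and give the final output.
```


exponent(3, 7)
= 3 * exponent(3, 6)
= 3 * 3 * exponent(3, 5)
= 3 * 3 * 3 * exponent(3, 4)
= 3 * 3 * 3 * 3 * exponent(3, 3)
= 3 * 3 * 3 * 3 * 3 * exponent(3, 2)
= 3 * 3 * 3 * 3 * 3 * 3 * exponent(3, 1)
= 3 * 3 * 3 * 3 * 3 * 3 * 3 * exponent(3, 0)
= 3 * 3 * 3 * 3 * 3 * 3 * 3 * 1
= 2187


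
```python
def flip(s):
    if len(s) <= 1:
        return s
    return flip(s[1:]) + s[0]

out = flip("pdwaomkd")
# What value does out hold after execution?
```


flip("pdwaomkd")
= flip("dwaomkd") + "p"
= flip("waomkd") + "d" + "p"
= flip("aomkd") + "w" + "d" + "p"
= flip("omkd") + "a" + "w" + "d" + "p"
= flip("mkd") + "o" + "a" + "w" + "d" + "p"
= flip("kd") + "m" + "o" + "a" + "w" + "d" + "p"
= flip("d") + "k" + "m" + "o" + "a" + "w" + "d" + "p"
= "d" + "k" + "m" + "o" + "a" + "w" + "d" + "p"
= "dkmoawdp"


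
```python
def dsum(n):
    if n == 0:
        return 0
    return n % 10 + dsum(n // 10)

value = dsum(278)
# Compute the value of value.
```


dsum(278)
= 8 + dsum(27)
= 8 + 7 + dsum(2)
= 8 + 7 + 2 + dsum(0)
= 8 + 7 + 2 + 0
= 17


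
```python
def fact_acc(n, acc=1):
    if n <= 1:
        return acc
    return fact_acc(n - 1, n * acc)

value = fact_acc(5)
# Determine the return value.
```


fact_acc(5, 1)
= fact_acc(4, 5 * 1) = fact_acc(4, 5)
= fact_acc(3, 4 * 5) = fact_acc(3, 20)
= fact_acc(2, 3 * 20) = fact_acc(2, 60)
= fact_acc(1, 2 * 60) = fact_acc(1, 120)
n <= 1, return acc = 120


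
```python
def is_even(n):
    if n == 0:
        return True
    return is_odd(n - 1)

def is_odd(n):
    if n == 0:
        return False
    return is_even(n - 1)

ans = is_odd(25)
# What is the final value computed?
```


is_odd(25)
= is_even(24)
= is_odd(23)
= is_even(22)
= is_odd(21)
= is_even(20)
= is_odd(19)
= is_even(18)
= is_odd(17)
= is_even(16)
= is_odd(15)
= is_even(14)
= is_odd(13)
= is_even(12)
= is_odd(11)
= is_even(10)
= is_odd(9)
= is_even(8)
= is_odd(7)
= is_even(6)
= is_odd(5)
= is_even(4)
= is_odd(3)
= is_even(2)
= is_odd(1)
= is_even(0)
n == 0: return True
= True


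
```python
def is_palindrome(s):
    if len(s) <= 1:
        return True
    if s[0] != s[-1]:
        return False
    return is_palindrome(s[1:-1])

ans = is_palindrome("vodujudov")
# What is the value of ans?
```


is_palindrome("vodujudov")
"vodujudov": s[0]='v' == s[-1]='v' -> is_palindrome("odujudo")
"odujudo": s[0]='o' == s[-1]='o' -> is_palindrome("dujud")
"dujud": s[0]='d' == s[-1]='d' -> is_palindrome("uju")
"uju": s[0]='u' == s[-1]='u' -> is_palindrome("j")
"j": len <= 1 -> True
= True
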